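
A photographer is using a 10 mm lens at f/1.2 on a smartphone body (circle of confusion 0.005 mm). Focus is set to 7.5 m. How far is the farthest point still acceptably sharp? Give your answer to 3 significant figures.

Hyperfocal distance H = f²/(N·c) + f = 10²/(1.2 × 0.005) + 10 = 100/0.006 + 10 ≈ 16676.7 mm ≈ 16.68 m.
Far limit Df = s·(H − f)/(H − s) = 7500 × (16676.7 − 10) / (16676.7 − 7500) = 7500 × 16666.7 / 9176.7 ≈ 13622 mm ≈ 13.6 m.

13.6 m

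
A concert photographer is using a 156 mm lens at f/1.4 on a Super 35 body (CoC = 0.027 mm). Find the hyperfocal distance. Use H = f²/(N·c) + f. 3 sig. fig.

644 m

Hyperfocal distance H = f²/(N·c) + f = 156²/(1.4 × 0.027) + 156 = 24336/0.0378 + 156 ≈ 643965.5 mm ≈ 644 m.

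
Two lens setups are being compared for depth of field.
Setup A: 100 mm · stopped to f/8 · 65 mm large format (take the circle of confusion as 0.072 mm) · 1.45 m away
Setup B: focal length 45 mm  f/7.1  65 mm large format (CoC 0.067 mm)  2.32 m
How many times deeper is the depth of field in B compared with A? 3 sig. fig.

Setup A: H = 100²/(8×0.072) + 100 ≈ 17461.1 mm; DoF = Df − Dn = 1572.26 − 1345.38 ≈ 226.88 mm.
Setup B: H = 45²/(7.1×0.067) + 45 ≈ 4301.9 mm; DoF = Df − Dn = 4983.1 − 1512.0 ≈ 3471.1 mm.
Ratio = 3471.1 / 226.88 ≈ 15.3.

15.3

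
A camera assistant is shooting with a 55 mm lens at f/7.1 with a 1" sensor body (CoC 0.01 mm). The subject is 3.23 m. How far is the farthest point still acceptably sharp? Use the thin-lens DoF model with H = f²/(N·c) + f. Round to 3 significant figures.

Hyperfocal distance H = f²/(N·c) + f = 55²/(7.1 × 0.01) + 55 = 3025/0.071 + 55 ≈ 42660.6 mm ≈ 42.66 m.
Far limit Df = s·(H − f)/(H − s) = 3230 × (42660.6 − 55) / (42660.6 − 3230) = 3230 × 42605.6 / 39430.6 ≈ 3490.1 mm ≈ 3.49 m.

3.49 m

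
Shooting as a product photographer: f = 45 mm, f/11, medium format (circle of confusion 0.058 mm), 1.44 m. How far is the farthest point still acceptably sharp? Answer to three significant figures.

2.57 m

Hyperfocal distance H = f²/(N·c) + f = 45²/(11 × 0.058) + 45 = 2025/0.638 + 45 ≈ 3219.0 mm ≈ 3.219 m.
Far limit Df = s·(H − f)/(H − s) = 1440 × (3219.0 − 45) / (3219.0 − 1440) = 1440 × 3174.0 / 1779.0 ≈ 2569.2 mm ≈ 2.57 m.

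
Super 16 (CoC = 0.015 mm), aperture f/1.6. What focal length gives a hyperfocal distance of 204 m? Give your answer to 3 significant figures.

70.0 mm

From H = f²/(N·c) + f, with f ≪ H: f ≈ √(H·N·c) = √(204000 × 1.6 × 0.015) = √4896.0 ≈ 69.97 mm.
The +f correction barely moves this — solving exactly, f² + N·c·f − N·c·H = 0 ⇒ f = (−N·c + √((N·c)² + 4·N·c·H))/2 = (−0.024 + √19584)/2 ≈ 69.959 mm, so f ≈ 70.0 mm.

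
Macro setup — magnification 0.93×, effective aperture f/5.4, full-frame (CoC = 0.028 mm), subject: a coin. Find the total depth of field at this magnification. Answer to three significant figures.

At magnification m, DoF ≈ 2·N_eff·c/m² = 2 × 5.4 × 0.028 / 0.93² = 0.3024 / 0.8649 ≈ 0.35 mm.

0.350 mm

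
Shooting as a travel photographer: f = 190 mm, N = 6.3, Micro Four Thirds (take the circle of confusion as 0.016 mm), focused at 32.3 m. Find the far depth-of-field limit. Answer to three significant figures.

35.5 m

Hyperfocal distance H = f²/(N·c) + f = 190²/(6.3 × 0.016) + 190 = 36100/0.1008 + 190 ≈ 358324.9 mm ≈ 358.3 m.
Far limit Df = s·(H − f)/(H − s) = 32300 × (358324.9 − 190) / (358324.9 − 32300) = 32300 × 358134.9 / 326024.9 ≈ 35481 mm ≈ 35.5 m.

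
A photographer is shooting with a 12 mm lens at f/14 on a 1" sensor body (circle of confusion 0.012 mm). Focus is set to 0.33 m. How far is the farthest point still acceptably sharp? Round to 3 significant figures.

0.525 m

Hyperfocal distance H = f²/(N·c) + f = 12²/(14 × 0.012) + 12 = 144/0.168 + 12 ≈ 869.1 mm ≈ 0.869 m.
Far limit Df = s·(H − f)/(H − s) = 330 × (869.1 − 12) / (869.1 − 330) = 330 × 857.1 / 539.1 ≈ 524.64 mm ≈ 0.525 m.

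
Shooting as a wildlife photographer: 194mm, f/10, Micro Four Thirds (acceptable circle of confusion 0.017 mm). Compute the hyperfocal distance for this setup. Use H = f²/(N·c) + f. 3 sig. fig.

222 m

Hyperfocal distance H = f²/(N·c) + f = 194²/(10 × 0.017) + 194 = 37636/0.17 + 194 ≈ 221582.2 mm ≈ 222 m.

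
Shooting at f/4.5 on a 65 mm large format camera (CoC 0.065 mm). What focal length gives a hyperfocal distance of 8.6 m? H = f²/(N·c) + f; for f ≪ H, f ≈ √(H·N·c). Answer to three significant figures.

50.0 mm

From H = f²/(N·c) + f, with f ≪ H: f ≈ √(H·N·c) = √(8600 × 4.5 × 0.065) = √2515.5 ≈ 50.15 mm.
Exact: f² + N·c·f − N·c·H = 0 ⇒ f = (−N·c + √((N·c)² + 4·N·c·H))/2 = (−0.2925 + √10062)/2 ≈ 50.009 mm ≈ 50.0 mm.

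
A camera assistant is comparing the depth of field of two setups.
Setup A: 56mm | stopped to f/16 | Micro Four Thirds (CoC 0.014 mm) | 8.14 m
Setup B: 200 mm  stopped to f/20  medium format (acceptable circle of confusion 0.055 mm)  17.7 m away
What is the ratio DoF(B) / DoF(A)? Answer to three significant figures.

Setup A: H = 56²/(16×0.014) + 56 ≈ 14056.0 mm; DoF = Df − Dn = 19263 − 5160 ≈ 14103 mm.
Setup B: H = 200²/(20×0.055) + 200 ≈ 36563.6 mm; DoF = Df − Dn = 34120 − 11949 ≈ 22171 mm.
Ratio = 22171 / 14103 ≈ 1.57.

1.57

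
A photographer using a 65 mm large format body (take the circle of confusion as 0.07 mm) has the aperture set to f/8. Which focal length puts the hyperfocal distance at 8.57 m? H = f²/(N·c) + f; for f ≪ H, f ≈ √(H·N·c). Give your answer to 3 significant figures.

From H = f²/(N·c) + f, with f ≪ H: f ≈ √(H·N·c) = √(8570 × 8 × 0.07) = √4799.2 ≈ 69.28 mm.
Exact: f² + N·c·f − N·c·H = 0 ⇒ f = (−N·c + √((N·c)² + 4·N·c·H))/2 = (−0.56 + √19197)/2 ≈ 68.997 mm ≈ 69.0 mm.

69.0 mm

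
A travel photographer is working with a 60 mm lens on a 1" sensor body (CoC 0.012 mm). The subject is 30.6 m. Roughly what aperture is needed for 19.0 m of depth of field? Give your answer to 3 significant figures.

f/2.80

Write h = H − f = f²/(N·c). The thin-lens limits are Dn = s·h/(h + (s−f)) and Df = s·h/(h − (s−f)), so DoF = Df − Dn = 2·s·(s−f)·h / (h² − (s−f)²).
That is a quadratic in h: DoF·h² − 2·s·(s−f)·h − DoF·(s−f)² = 0 ⇒ h = (s−f)·(s + √(s² + DoF²)) / DoF = 30540 × (30600 + √(30600² + 19000²)) / 19000 = 30540 × (30600 + 36018.9) / 19000 ≈ 107081 mm.
Then N = f²/(c·h) = 60² / (0.012 × 107081) = 3600 / 1285.0 ≈ 2.80.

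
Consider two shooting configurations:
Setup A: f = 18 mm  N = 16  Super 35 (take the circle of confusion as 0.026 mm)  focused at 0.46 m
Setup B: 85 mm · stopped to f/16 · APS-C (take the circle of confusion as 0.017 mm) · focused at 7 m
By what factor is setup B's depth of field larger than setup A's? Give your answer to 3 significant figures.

Setup A: H = 18²/(16×0.026) + 18 ≈ 796.8 mm; DoF = Df − Dn = 1063.60 − 293.46 ≈ 770.14 mm.
Setup B: H = 85²/(16×0.017) + 85 ≈ 26647.5 mm; DoF = Df − Dn = 9463.7 − 5554.1 ≈ 3909.6 mm.
Ratio = 3909.6 / 770.14 ≈ 5.08.

5.08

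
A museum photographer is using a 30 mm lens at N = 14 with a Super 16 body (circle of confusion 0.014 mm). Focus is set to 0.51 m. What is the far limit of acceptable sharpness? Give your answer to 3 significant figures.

Hyperfocal distance H = f²/(N·c) + f = 30²/(14 × 0.014) + 30 = 900/0.196 + 30 ≈ 4621.8 mm ≈ 4.622 m.
Far limit Df = s·(H − f)/(H − s) = 510 × (4621.8 − 30) / (4621.8 − 510) = 510 × 4591.8 / 4111.8 ≈ 569.54 mm ≈ 0.570 m.

0.570 m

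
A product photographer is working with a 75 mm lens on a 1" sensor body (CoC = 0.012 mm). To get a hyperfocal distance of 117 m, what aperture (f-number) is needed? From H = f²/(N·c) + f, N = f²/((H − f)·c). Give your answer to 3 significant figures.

f/4.01

Rearrange H = f²/(N·c) + f for N: N = f² / ((H − f)·c).
N = 75² / ((117000 − 75) × 0.012) = 5625 / 1403 ≈ 4.01.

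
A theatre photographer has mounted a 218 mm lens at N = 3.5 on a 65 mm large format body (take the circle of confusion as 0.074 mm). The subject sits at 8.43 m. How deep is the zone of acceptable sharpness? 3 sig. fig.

Hyperfocal distance H = f²/(N·c) + f = 218²/(3.5 × 0.074) + 218 = 47524/0.259 + 218 ≈ 183708.3 mm ≈ 183.7 m.
Near limit Dn = s·(H − f)/(H + s − 2f) = 8430 × (183708.3 − 218) / (183708.3 + 8430 − 2 × 218) = 8430 × 183490.3 / 191702.3 ≈ 8068.88 mm.
Far limit Df = s·(H − f)/(H − s) = 8430 × (183708.3 − 218) / (183708.3 − 8430) = 8430 × 183490.3 / 175278.3 ≈ 8824.96 mm.
Depth of field = Df − Dn = 8824.96 − 8068.88 ≈ 756.08 mm ≈ 0.756 m.

0.756 m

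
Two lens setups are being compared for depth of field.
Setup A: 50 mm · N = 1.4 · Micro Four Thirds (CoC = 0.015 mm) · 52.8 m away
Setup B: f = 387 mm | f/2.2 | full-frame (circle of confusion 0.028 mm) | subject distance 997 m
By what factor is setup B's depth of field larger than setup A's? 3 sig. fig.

16.9

Setup A: H = 50²/(1.4×0.015) + 50 ≈ 119097.6 mm; DoF = Df − Dn = 94811 − 36588 ≈ 58223 mm.
Setup B: H = 387²/(2.2×0.028) + 387 ≈ 2431701.9 mm; DoF = Df − Dn = 1689564 − 707139 ≈ 982425 mm.
Ratio = 982425 / 58223 ≈ 16.9.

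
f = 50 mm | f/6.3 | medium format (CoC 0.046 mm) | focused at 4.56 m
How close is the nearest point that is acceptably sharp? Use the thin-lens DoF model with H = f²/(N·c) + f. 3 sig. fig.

2.99 m

Hyperfocal distance H = f²/(N·c) + f = 50²/(6.3 × 0.046) + 50 = 2500/0.2898 + 50 ≈ 8676.6 mm ≈ 8.677 m.
Near limit Dn = s·(H − f)/(H + s − 2f) = 4560 × (8676.6 − 50) / (8676.6 + 4560 − 2 × 50) = 4560 × 8626.6 / 13136.6 ≈ 2994.5 mm ≈ 2.99 m.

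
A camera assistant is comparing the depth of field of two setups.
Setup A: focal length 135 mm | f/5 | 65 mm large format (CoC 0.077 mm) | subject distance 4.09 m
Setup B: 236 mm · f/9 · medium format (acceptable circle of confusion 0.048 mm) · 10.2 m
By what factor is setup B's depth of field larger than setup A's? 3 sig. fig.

Setup A: H = 135²/(5×0.077) + 135 ≈ 47472.7 mm; DoF = Df − Dn = 4462.87 − 3774.63 ≈ 688.24 mm.
Setup B: H = 236²/(9×0.048) + 236 ≈ 129161.9 mm; DoF = Df − Dn = 11054.3 − 9468.2 ≈ 1586.1 mm.
Ratio = 1586.1 / 688.24 ≈ 2.30.

2.30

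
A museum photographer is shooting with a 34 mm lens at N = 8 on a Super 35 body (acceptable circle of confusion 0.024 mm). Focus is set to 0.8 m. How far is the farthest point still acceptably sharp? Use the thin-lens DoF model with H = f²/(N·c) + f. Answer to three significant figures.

Hyperfocal distance H = f²/(N·c) + f = 34²/(8 × 0.024) + 34 = 1156/0.192 + 34 ≈ 6054.8 mm ≈ 6.055 m.
Far limit Df = s·(H − f)/(H − s) = 800 × (6054.8 − 34) / (6054.8 − 800) = 800 × 6020.8 / 5254.8 ≈ 916.62 mm ≈ 0.917 m.

0.917 m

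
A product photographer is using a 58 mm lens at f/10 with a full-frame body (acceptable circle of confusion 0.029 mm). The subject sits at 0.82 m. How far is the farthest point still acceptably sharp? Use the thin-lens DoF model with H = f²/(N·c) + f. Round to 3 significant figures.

Hyperfocal distance H = f²/(N·c) + f = 58²/(10 × 0.029) + 58 = 3364/0.29 + 58 ≈ 11658.0 mm ≈ 11.66 m.
Far limit Df = s·(H − f)/(H − s) = 820 × (11658.0 − 58) / (11658.0 − 820) = 820 × 11600.0 / 10838.0 ≈ 877.65 mm ≈ 0.878 m.

0.878 m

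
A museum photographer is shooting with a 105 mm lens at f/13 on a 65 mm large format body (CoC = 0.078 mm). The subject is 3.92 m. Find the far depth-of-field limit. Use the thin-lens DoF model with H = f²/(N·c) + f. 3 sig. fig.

Hyperfocal distance H = f²/(N·c) + f = 105²/(13 × 0.078) + 105 = 11025/1.014 + 105 ≈ 10977.8 mm ≈ 10.98 m.
Far limit Df = s·(H − f)/(H − s) = 3920 × (10977.8 − 105) / (10977.8 − 3920) = 3920 × 10872.8 / 7057.8 ≈ 6038.9 mm ≈ 6.04 m.

6.04 m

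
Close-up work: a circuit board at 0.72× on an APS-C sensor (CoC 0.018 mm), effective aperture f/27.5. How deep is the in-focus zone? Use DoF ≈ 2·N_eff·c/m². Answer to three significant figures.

At magnification m, DoF ≈ 2·N_eff·c/m² = 2 × 27.5 × 0.018 / 0.72² = 0.99 / 0.5184 ≈ 1.91 mm.

1.91 mm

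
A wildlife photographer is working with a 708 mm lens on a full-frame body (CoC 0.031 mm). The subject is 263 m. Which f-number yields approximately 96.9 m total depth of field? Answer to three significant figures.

Write h = H − f = f²/(N·c). The thin-lens limits are Dn = s·h/(h + (s−f)) and Df = s·h/(h − (s−f)), so DoF = Df − Dn = 2·s·(s−f)·h / (h² − (s−f)²).
That is a quadratic in h: DoF·h² − 2·s·(s−f)·h − DoF·(s−f)² = 0 ⇒ h = (s−f)·(s + √(s² + DoF²)) / DoF = 262292 × (263000 + √(263000² + 96900²)) / 96900 = 262292 × (263000 + 280283) / 96900 ≈ 1470576 mm.
Then N = f²/(c·h) = 708² / (0.031 × 1470576) = 501264 / 45588 ≈ 11.

f/11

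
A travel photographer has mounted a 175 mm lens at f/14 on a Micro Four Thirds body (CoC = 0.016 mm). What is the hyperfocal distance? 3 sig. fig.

Hyperfocal distance H = f²/(N·c) + f = 175²/(14 × 0.016) + 175 = 30625/0.224 + 175 ≈ 136893.8 mm ≈ 137 m.

137 m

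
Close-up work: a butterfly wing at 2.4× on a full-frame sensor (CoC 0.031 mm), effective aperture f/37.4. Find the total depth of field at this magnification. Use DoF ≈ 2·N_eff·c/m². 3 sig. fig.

At magnification m, DoF ≈ 2·N_eff·c/m² = 2 × 37.4 × 0.031 / 2.4² = 2.319 / 5.76 ≈ 0.403 mm.

0.403 mm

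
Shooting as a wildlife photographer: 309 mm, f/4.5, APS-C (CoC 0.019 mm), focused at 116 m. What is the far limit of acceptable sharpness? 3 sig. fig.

Hyperfocal distance H = f²/(N·c) + f = 309²/(4.5 × 0.019) + 309 = 95481/0.0855 + 309 ≈ 1117045.8 mm ≈ 1117 m.
Far limit Df = s·(H − f)/(H − s) = 116000 × (1117045.8 − 309) / (1117045.8 − 116000) = 116000 × 1116736.8 / 1001045.8 ≈ 129406 mm ≈ 129 m.

129 m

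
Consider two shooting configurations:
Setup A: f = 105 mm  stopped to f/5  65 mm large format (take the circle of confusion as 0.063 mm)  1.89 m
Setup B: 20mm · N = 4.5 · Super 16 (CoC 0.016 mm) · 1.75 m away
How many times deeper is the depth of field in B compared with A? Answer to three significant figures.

Setup A: H = 105²/(5×0.063) + 105 ≈ 35105.0 mm; DoF = Df − Dn = 1991.57 − 1798.29 ≈ 193.28 mm.
Setup B: H = 20²/(4.5×0.016) + 20 ≈ 5575.6 mm; DoF = Df − Dn = 2541.4 − 1334.5 ≈ 1206.9 mm.
Ratio = 1206.9 / 193.28 ≈ 6.24.

6.24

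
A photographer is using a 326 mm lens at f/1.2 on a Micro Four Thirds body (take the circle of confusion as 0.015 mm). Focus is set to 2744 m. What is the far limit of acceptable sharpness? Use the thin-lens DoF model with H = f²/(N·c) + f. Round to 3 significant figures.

5130 m

Hyperfocal distance H = f²/(N·c) + f = 326²/(1.2 × 0.015) + 326 = 106276/0.018 + 326 ≈ 5904548.2 mm ≈ 5905 m.
Far limit Df = s·(H − f)/(H − s) = 2744000 × (5904548.2 − 326) / (5904548.2 − 2744000) = 2744000 × 5904222.2 / 3160548.2 ≈ 5126068 mm ≈ 5130 m.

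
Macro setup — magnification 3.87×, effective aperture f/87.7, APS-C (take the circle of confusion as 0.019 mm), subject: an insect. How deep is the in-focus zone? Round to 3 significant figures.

0.223 mm

At magnification m, DoF ≈ 2·N_eff·c/m² = 2 × 87.7 × 0.019 / 3.87² = 3.333 / 14.98 ≈ 0.223 mm.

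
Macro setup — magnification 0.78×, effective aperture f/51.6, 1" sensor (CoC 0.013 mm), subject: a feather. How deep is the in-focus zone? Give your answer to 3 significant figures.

At magnification m, DoF ≈ 2·N_eff·c/m² = 2 × 51.6 × 0.013 / 0.78² = 1.342 / 0.6084 ≈ 2.21 mm.

2.21 mm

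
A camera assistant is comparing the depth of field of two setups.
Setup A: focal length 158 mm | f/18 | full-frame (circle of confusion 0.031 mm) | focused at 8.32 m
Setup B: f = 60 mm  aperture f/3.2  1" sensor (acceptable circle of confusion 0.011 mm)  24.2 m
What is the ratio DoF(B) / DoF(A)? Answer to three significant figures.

Setup A: H = 158²/(18×0.031) + 158 ≈ 44896.4 mm; DoF = Df − Dn = 10176.6 − 7036.3 ≈ 3140.3 mm.
Setup B: H = 60²/(3.2×0.011) + 60 ≈ 102332.7 mm; DoF = Df − Dn = 31677 − 19579 ≈ 12098 mm.
Ratio = 12098 / 3140.3 ≈ 3.85.

3.85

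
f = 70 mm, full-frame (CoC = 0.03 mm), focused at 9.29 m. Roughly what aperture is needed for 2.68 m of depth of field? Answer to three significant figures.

Write h = H − f = f²/(N·c). The thin-lens limits are Dn = s·h/(h + (s−f)) and Df = s·h/(h − (s−f)), so DoF = Df − Dn = 2·s·(s−f)·h / (h² − (s−f)²).
That is a quadratic in h: DoF·h² − 2·s·(s−f)·h − DoF·(s−f)² = 0 ⇒ h = (s−f)·(s + √(s² + DoF²)) / DoF = 9220 × (9290 + √(9290² + 2680²)) / 2680 = 9220 × (9290 + 9668.84) / 2680 ≈ 65224 mm.
Then N = f²/(c·h) = 70² / (0.03 × 65224) = 4900 / 1956.7 ≈ 2.50.

f/2.50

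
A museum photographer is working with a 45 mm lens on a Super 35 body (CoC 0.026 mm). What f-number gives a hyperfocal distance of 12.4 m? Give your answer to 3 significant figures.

Rearrange H = f²/(N·c) + f for N: N = f² / ((H − f)·c).
N = 45² / ((12400 − 45) × 0.026) = 2025 / 321.2 ≈ 6.30.

f/6.30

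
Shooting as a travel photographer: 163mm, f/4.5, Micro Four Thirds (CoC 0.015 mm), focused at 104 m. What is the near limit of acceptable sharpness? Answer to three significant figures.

82.3 m

Hyperfocal distance H = f²/(N·c) + f = 163²/(4.5 × 0.015) + 163 = 26569/0.0675 + 163 ≈ 393777.8 mm ≈ 393.8 m.
Near limit Dn = s·(H − f)/(H + s − 2f) = 104000 × (393777.8 − 163) / (393777.8 + 104000 − 2 × 163) = 104000 × 393614.8 / 497451.8 ≈ 82291 mm ≈ 82.3 m.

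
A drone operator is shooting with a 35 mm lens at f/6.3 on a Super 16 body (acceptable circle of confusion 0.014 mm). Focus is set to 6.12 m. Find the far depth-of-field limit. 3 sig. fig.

10.9 m

Hyperfocal distance H = f²/(N·c) + f = 35²/(6.3 × 0.014) + 35 = 1225/0.0882 + 35 ≈ 13923.9 mm ≈ 13.92 m.
Far limit Df = s·(H − f)/(H − s) = 6120 × (13923.9 − 35) / (13923.9 − 6120) = 6120 × 13888.9 / 7803.9 ≈ 10892 mm ≈ 10.9 m.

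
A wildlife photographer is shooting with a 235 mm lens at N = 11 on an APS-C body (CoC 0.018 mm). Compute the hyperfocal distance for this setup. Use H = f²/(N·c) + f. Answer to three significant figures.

Hyperfocal distance H = f²/(N·c) + f = 235²/(11 × 0.018) + 235 = 55225/0.198 + 235 ≈ 279149.1 mm ≈ 279 m.

279 m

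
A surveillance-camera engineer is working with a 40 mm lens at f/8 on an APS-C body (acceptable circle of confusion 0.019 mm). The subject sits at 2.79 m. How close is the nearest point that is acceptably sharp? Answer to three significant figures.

Hyperfocal distance H = f²/(N·c) + f = 40²/(8 × 0.019) + 40 = 1600/0.152 + 40 ≈ 10566.3 mm ≈ 10.57 m.
Near limit Dn = s·(H − f)/(H + s − 2f) = 2790 × (10566.3 − 40) / (10566.3 + 2790 − 2 × 40) = 2790 × 10526.3 / 13276.3 ≈ 2212.1 mm ≈ 2.21 m.

2.21 m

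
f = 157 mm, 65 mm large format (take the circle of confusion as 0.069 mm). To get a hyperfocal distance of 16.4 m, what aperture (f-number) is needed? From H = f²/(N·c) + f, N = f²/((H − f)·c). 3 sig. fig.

Rearrange H = f²/(N·c) + f for N: N = f² / ((H − f)·c).
N = 157² / ((16400 − 157) × 0.069) = 24649 / 1121 ≈ 22.

f/22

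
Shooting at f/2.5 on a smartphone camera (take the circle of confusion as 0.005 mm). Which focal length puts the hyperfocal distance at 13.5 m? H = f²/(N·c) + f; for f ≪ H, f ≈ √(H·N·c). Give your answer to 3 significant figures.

13.0 mm

From H = f²/(N·c) + f, with f ≪ H: f ≈ √(H·N·c) = √(13500 × 2.5 × 0.005) = √168.75 ≈ 12.99 mm.
The +f correction barely moves this — solving exactly, f² + N·c·f − N·c·H = 0 ⇒ f = (−N·c + √((N·c)² + 4·N·c·H))/2 = (−0.0125 + √675.00)/2 ≈ 12.984 mm, so f ≈ 13.0 mm.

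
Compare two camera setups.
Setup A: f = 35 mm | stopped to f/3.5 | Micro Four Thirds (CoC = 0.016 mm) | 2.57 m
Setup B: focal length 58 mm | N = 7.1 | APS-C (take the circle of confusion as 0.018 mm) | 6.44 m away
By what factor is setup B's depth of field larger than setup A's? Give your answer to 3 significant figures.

Setup A: H = 35²/(3.5×0.016) + 35 ≈ 21910.0 mm; DoF = Df − Dn = 2906.86 − 2303.10 ≈ 603.76 mm.
Setup B: H = 58²/(7.1×0.018) + 58 ≈ 26380.4 mm; DoF = Df − Dn = 8501.1 − 5183.3 ≈ 3317.8 mm.
Ratio = 3317.8 / 603.76 ≈ 5.50.

5.50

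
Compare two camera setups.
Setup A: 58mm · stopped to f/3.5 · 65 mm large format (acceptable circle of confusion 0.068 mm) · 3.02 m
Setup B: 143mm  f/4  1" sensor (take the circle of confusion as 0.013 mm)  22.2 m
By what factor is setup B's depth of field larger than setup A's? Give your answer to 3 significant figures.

Setup A: H = 58²/(3.5×0.068) + 58 ≈ 14192.5 mm; DoF = Df − Dn = 3820.7 − 2496.8 ≈ 1323.9 mm.
Setup B: H = 143²/(4×0.013) + 143 ≈ 393393.0 mm; DoF = Df − Dn = 23519.2 − 21021.0 ≈ 2498.2 mm.
Ratio = 2498.2 / 1323.9 ≈ 1.89.

1.89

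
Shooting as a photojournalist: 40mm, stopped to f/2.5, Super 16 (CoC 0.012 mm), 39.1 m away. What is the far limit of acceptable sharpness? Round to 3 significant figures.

146 m

Hyperfocal distance H = f²/(N·c) + f = 40²/(2.5 × 0.012) + 40 = 1600/0.03 + 40 ≈ 53373.3 mm ≈ 53.37 m.
Far limit Df = s·(H − f)/(H − s) = 39100 × (53373.3 − 40) / (53373.3 − 39100) = 39100 × 53333.3 / 14273.3 ≈ 146100 mm ≈ 146 m.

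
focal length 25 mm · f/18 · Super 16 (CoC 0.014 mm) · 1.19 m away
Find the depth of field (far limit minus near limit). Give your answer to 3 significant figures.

1.43 m

Hyperfocal distance H = f²/(N·c) + f = 25²/(18 × 0.014) + 25 = 625/0.252 + 25 ≈ 2505.2 mm ≈ 2.505 m.
Near limit Dn = s·(H − f)/(H + s − 2f) = 1190 × (2505.2 − 25) / (2505.2 + 1190 − 2 × 25) = 1190 × 2480.2 / 3645.2 ≈ 809.7 mm.
Far limit Df = s·(H − f)/(H − s) = 1190 × (2505.2 − 25) / (2505.2 − 1190) = 1190 × 2480.2 / 1315.2 ≈ 2244.1 mm.
Depth of field = Df − Dn = 2244.1 − 809.7 ≈ 1434.4 mm ≈ 1.43 m.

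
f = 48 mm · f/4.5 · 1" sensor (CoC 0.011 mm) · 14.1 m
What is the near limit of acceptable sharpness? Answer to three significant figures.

Hyperfocal distance H = f²/(N·c) + f = 48²/(4.5 × 0.011) + 48 = 2304/0.0495 + 48 ≈ 46593.5 mm ≈ 46.59 m.
Near limit Dn = s·(H − f)/(H + s − 2f) = 14100 × (46593.5 − 48) / (46593.5 + 14100 − 2 × 48) = 14100 × 46545.5 / 60597.5 ≈ 10830 mm ≈ 10.8 m.

10.8 m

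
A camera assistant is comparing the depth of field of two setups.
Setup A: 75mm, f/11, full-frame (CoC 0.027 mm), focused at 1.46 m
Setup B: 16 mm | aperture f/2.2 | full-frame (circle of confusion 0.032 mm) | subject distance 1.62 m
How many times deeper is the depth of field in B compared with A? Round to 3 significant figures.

8.27

Setup A: H = 75²/(11×0.027) + 75 ≈ 19014.4 mm; DoF = Df − Dn = 1575.19 − 1360.51 ≈ 214.68 mm.
Setup B: H = 16²/(2.2×0.032) + 16 ≈ 3652.4 mm; DoF = Df − Dn = 2898.6 − 1124.1 ≈ 1774.5 mm.
Ratio = 1774.5 / 214.68 ≈ 8.27.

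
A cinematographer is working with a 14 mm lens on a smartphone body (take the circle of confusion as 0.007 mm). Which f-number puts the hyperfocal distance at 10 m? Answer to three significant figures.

Rearrange H = f²/(N·c) + f for N: N = f² / ((H − f)·c).
N = 14² / ((10000 − 14) × 0.007) = 196 / 69.90 ≈ 2.80.

f/2.80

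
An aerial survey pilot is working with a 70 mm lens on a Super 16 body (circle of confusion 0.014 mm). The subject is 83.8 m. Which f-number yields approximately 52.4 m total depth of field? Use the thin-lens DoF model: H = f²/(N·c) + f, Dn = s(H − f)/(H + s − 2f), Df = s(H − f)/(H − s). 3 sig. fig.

Write h = H − f = f²/(N·c). The thin-lens limits are Dn = s·h/(h + (s−f)) and Df = s·h/(h − (s−f)), so DoF = Df − Dn = 2·s·(s−f)·h / (h² − (s−f)²).
That is a quadratic in h: DoF·h² − 2·s·(s−f)·h − DoF·(s−f)² = 0 ⇒ h = (s−f)·(s + √(s² + DoF²)) / DoF = 83730 × (83800 + √(83800² + 52400²)) / 52400 = 83730 × (83800 + 98834.2) / 52400 ≈ 291831 mm.
Then N = f²/(c·h) = 70² / (0.014 × 291831) = 4900 / 4085.6 ≈ 1.20.

f/1.20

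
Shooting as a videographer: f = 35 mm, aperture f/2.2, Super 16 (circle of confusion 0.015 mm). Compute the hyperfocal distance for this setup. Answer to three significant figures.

37.2 m

Hyperfocal distance H = f²/(N·c) + f = 35²/(2.2 × 0.015) + 35 = 1225/0.033 + 35 ≈ 37156.2 mm ≈ 37.2 m.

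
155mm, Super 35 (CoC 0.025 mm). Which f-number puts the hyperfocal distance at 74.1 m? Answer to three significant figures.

f/13

Rearrange H = f²/(N·c) + f for N: N = f² / ((H − f)·c).
N = 155² / ((74100 − 155) × 0.025) = 24025 / 1849 ≈ 13.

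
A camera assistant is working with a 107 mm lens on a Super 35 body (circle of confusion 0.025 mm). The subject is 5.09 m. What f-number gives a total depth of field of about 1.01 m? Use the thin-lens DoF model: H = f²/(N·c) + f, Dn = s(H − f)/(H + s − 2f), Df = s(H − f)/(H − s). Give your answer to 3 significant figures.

Write h = H − f = f²/(N·c). The thin-lens limits are Dn = s·h/(h + (s−f)) and Df = s·h/(h − (s−f)), so DoF = Df − Dn = 2·s·(s−f)·h / (h² − (s−f)²).
That is a quadratic in h: DoF·h² − 2·s·(s−f)·h − DoF·(s−f)² = 0 ⇒ h = (s−f)·(s + √(s² + DoF²)) / DoF = 4983 × (5090 + √(5090² + 1010²)) / 1010 = 4983 × (5090 + 5189.24) / 1010 ≈ 50714 mm.
Then N = f²/(c·h) = 107² / (0.025 × 50714) = 11449 / 1267.9 ≈ 9.03.

f/9.03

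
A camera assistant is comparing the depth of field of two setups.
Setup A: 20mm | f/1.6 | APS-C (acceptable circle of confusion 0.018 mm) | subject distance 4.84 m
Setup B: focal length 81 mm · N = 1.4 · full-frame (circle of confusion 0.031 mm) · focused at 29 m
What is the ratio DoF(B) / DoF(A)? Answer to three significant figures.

Setup A: H = 20²/(1.6×0.018) + 20 ≈ 13908.9 mm; DoF = Df − Dn = 7412.4 − 3593.1 ≈ 3819.3 mm.
Setup B: H = 81²/(1.4×0.031) + 81 ≈ 151256.1 mm; DoF = Df − Dn = 35860 − 24343 ≈ 11517 mm.
Ratio = 11517 / 3819.3 ≈ 3.02.

3.02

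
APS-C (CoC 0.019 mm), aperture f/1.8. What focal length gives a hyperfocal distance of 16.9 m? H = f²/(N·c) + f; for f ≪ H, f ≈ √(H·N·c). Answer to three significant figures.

24.0 mm

From H = f²/(N·c) + f, with f ≪ H: f ≈ √(H·N·c) = √(16900 × 1.8 × 0.019) = √577.98 ≈ 24.04 mm.
The +f correction barely moves this — solving exactly, f² + N·c·f − N·c·H = 0 ⇒ f = (−N·c + √((N·c)² + 4·N·c·H))/2 = (−0.0342 + √2311.9)/2 ≈ 24.024 mm, so f ≈ 24.0 mm.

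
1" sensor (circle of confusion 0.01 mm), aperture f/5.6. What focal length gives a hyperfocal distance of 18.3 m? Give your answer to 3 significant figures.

32.0 mm

From H = f²/(N·c) + f, with f ≪ H: f ≈ √(H·N·c) = √(18300 × 5.6 × 0.01) = √1024.8 ≈ 32.01 mm.
The +f correction barely moves this — solving exactly, f² + N·c·f − N·c·H = 0 ⇒ f = (−N·c + √((N·c)² + 4·N·c·H))/2 = (−0.056 + √4099.2)/2 ≈ 31.985 mm, so f ≈ 32.0 mm.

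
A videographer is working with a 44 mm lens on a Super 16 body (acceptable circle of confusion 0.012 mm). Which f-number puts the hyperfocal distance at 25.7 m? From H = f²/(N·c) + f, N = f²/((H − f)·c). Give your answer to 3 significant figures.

f/6.29

Rearrange H = f²/(N·c) + f for N: N = f² / ((H − f)·c).
N = 44² / ((25700 − 44) × 0.012) = 1936 / 307.9 ≈ 6.29.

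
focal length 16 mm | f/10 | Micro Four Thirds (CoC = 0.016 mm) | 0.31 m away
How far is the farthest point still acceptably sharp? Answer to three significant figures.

380 mm

Hyperfocal distance H = f²/(N·c) + f = 16²/(10 × 0.016) + 16 = 256/0.16 + 16 ≈ 1616.0 mm ≈ 1.616 m.
Far limit Df = s·(H − f)/(H − s) = 310 × (1616.0 − 16) / (1616.0 − 310) = 310 × 1600.0 / 1306.0 ≈ 379.79 mm.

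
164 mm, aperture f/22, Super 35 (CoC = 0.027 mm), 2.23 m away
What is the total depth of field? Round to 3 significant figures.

Hyperfocal distance H = f²/(N·c) + f = 164²/(22 × 0.027) + 164 = 26896/0.594 + 164 ≈ 45443.5 mm ≈ 45.44 m.
Near limit Dn = s·(H − f)/(H + s − 2f) = 2230 × (45443.5 − 164) / (45443.5 + 2230 − 2 × 164) = 2230 × 45279.5 / 47345.5 ≈ 2132.69 mm.
Far limit Df = s·(H − f)/(H − s) = 2230 × (45443.5 − 164) / (45443.5 − 2230) = 2230 × 45279.5 / 43213.5 ≈ 2336.61 mm.
Depth of field = Df − Dn = 2336.61 − 2132.69 ≈ 203.92 mm.

204 mm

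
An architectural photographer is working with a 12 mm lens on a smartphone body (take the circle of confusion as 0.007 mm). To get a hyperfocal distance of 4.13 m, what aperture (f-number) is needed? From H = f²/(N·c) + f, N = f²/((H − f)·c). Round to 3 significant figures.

f/5

Rearrange H = f²/(N·c) + f for N: N = f² / ((H − f)·c).
N = 12² / ((4130 − 12) × 0.007) = 144 / 28.83 ≈ 5.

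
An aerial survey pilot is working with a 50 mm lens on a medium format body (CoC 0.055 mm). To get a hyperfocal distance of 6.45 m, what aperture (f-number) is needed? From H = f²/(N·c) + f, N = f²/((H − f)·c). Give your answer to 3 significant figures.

Rearrange H = f²/(N·c) + f for N: N = f² / ((H − f)·c).
N = 50² / ((6450 − 50) × 0.055) = 2500 / 352.0 ≈ 7.10.

f/7.10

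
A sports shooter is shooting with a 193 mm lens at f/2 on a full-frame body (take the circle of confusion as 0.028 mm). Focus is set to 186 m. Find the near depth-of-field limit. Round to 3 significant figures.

Hyperfocal distance H = f²/(N·c) + f = 193²/(2 × 0.028) + 193 = 37249/0.056 + 193 ≈ 665353.7 mm ≈ 665.4 m.
Near limit Dn = s·(H − f)/(H + s − 2f) = 186000 × (665353.7 − 193) / (665353.7 + 186000 − 2 × 193) = 186000 × 665160.7 / 850967.7 ≈ 145387 mm ≈ 145 m.

145 m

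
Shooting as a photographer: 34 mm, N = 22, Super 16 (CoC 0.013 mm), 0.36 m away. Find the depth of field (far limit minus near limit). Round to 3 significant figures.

Hyperfocal distance H = f²/(N·c) + f = 34²/(22 × 0.013) + 34 = 1156/0.286 + 34 ≈ 4076.0 mm ≈ 4.076 m.
Near limit Dn = s·(H − f)/(H + s − 2f) = 360 × (4076.0 − 34) / (4076.0 + 360 − 2 × 34) = 360 × 4042.0 / 4368.0 ≈ 333.132 mm.
Far limit Df = s·(H − f)/(H − s) = 360 × (4076.0 − 34) / (4076.0 − 360) = 360 × 4042.0 / 3716.0 ≈ 391.583 mm.
Depth of field = Df − Dn = 391.583 − 333.132 ≈ 58.451 mm.

58.5 mm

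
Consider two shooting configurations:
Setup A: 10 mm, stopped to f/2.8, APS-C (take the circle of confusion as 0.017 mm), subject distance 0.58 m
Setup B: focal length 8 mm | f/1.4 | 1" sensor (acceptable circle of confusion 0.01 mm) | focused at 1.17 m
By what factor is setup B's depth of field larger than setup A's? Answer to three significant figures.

Setup A: H = 10²/(2.8×0.017) + 10 ≈ 2110.8 mm; DoF = Df − Dn = 795.96 − 456.22 ≈ 339.74 mm.
Setup B: H = 8²/(1.4×0.01) + 8 ≈ 4579.4 mm; DoF = Df − Dn = 1568.76 − 932.87 ≈ 635.89 mm.
Ratio = 635.89 / 339.74 ≈ 1.87.

1.87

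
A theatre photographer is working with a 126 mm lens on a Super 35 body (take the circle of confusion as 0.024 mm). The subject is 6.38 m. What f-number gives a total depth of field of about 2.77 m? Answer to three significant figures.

Write h = H − f = f²/(N·c). The thin-lens limits are Dn = s·h/(h + (s−f)) and Df = s·h/(h − (s−f)), so DoF = Df − Dn = 2·s·(s−f)·h / (h² − (s−f)²).
That is a quadratic in h: DoF·h² − 2·s·(s−f)·h − DoF·(s−f)² = 0 ⇒ h = (s−f)·(s + √(s² + DoF²)) / DoF = 6254 × (6380 + √(6380² + 2770²)) / 2770 = 6254 × (6380 + 6955.38) / 2770 ≈ 30108 mm.
Then N = f²/(c·h) = 126² / (0.024 × 30108) = 15876 / 722.59 ≈ 22.

f/22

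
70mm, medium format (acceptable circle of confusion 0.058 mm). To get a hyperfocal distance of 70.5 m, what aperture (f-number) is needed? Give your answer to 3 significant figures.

f/1.20

Rearrange H = f²/(N·c) + f for N: N = f² / ((H − f)·c).
N = 70² / ((70500 − 70) × 0.058) = 4900 / 4085 ≈ 1.20.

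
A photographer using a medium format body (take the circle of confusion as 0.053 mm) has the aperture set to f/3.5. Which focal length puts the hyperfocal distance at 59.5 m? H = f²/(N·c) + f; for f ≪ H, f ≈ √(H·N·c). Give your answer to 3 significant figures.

From H = f²/(N·c) + f, with f ≪ H: f ≈ √(H·N·c) = √(59500 × 3.5 × 0.053) = √11037 ≈ 105.1 mm.
The +f correction barely moves this — solving exactly, f² + N·c·f − N·c·H = 0 ⇒ f = (−N·c + √((N·c)² + 4·N·c·H))/2 = (−0.1855 + √44149)/2 ≈ 104.97 mm, so f ≈ 105 mm.

105 mm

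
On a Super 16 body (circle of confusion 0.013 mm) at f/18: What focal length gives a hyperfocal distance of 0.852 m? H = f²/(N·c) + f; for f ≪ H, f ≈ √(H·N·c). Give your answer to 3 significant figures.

From H = f²/(N·c) + f, with f ≪ H: f ≈ √(H·N·c) = √(852 × 18 × 0.013) = √199.37 ≈ 14.12 mm.
Exact: f² + N·c·f − N·c·H = 0 ⇒ f = (−N·c + √((N·c)² + 4·N·c·H))/2 = (−0.234 + √797.53)/2 ≈ 14.003 mm ≈ 14.0 mm.

14.0 mm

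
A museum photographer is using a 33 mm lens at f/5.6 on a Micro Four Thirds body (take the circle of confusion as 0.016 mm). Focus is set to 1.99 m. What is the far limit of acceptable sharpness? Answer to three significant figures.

2.37 m

Hyperfocal distance H = f²/(N·c) + f = 33²/(5.6 × 0.016) + 33 = 1089/0.0896 + 33 ≈ 12187.0 mm ≈ 12.19 m.
Far limit Df = s·(H − f)/(H − s) = 1990 × (12187.0 − 33) / (12187.0 − 1990) = 1990 × 12154.0 / 10197.0 ≈ 2371.9 mm ≈ 2.37 m.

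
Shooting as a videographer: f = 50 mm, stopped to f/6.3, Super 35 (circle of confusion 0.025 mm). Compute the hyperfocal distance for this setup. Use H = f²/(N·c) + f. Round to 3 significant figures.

15.9 m

Hyperfocal distance H = f²/(N·c) + f = 50²/(6.3 × 0.025) + 50 = 2500/0.1575 + 50 ≈ 15923.0 mm ≈ 15.9 m.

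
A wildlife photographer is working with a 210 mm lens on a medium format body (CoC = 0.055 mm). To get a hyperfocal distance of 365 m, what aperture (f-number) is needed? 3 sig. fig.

Rearrange H = f²/(N·c) + f for N: N = f² / ((H − f)·c).
N = 210² / ((365000 − 210) × 0.055) = 44100 / 20063 ≈ 2.20.

f/2.20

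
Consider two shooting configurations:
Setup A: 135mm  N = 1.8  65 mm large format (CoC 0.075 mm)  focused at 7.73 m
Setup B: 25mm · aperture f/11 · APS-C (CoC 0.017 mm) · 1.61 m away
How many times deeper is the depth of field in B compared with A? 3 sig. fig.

Setup A: H = 135²/(1.8×0.075) + 135 ≈ 135135.0 mm; DoF = Df − Dn = 8190.81 − 7318.28 ≈ 872.53 mm.
Setup B: H = 25²/(11×0.017) + 25 ≈ 3367.2 mm; DoF = Df − Dn = 3062.2 − 1092.1 ≈ 1970.1 mm.
Ratio = 1970.1 / 872.53 ≈ 2.26.

2.26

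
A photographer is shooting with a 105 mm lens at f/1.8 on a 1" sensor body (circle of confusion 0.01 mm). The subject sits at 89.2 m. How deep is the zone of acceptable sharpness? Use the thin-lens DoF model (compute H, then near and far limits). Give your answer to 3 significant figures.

Hyperfocal distance H = f²/(N·c) + f = 105²/(1.8 × 0.01) + 105 = 11025/0.018 + 105 ≈ 612605.0 mm ≈ 612.6 m.
Near limit Dn = s·(H − f)/(H + s − 2f) = 89200 × (612605.0 − 105) / (612605.0 + 89200 − 2 × 105) = 89200 × 612500.0 / 701595.0 ≈ 77873 mm.
Far limit Df = s·(H − f)/(H − s) = 89200 × (612605.0 − 105) / (612605.0 − 89200) = 89200 × 612500.0 / 523405.0 ≈ 104384 mm.
Depth of field = Df − Dn = 104384 − 77873 ≈ 26511 mm ≈ 26.5 m.

26.5 m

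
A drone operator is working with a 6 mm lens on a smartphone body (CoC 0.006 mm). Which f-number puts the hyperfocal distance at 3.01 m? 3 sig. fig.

Rearrange H = f²/(N·c) + f for N: N = f² / ((H − f)·c).
N = 6² / ((3010 − 6) × 0.006) = 36 / 18.02 ≈ 2.00.

f/2.00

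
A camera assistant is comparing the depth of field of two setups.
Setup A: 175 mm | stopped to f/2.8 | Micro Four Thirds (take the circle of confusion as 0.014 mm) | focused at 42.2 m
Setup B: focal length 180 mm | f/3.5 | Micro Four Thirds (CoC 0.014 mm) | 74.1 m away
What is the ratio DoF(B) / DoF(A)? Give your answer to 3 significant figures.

Setup A: H = 175²/(2.8×0.014) + 175 ≈ 781425.0 mm; DoF = Df − Dn = 44599.1 − 40045.9 ≈ 4553.2 mm.
Setup B: H = 180²/(3.5×0.014) + 180 ≈ 661404.5 mm; DoF = Df − Dn = 83426 − 66649 ≈ 16777 mm.
Ratio = 16777 / 4553.2 ≈ 3.68.

3.68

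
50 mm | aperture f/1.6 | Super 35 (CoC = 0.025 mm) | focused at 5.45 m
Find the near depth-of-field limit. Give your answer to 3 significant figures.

5.02 m

Hyperfocal distance H = f²/(N·c) + f = 50²/(1.6 × 0.025) + 50 = 2500/0.04 + 50 ≈ 62550.0 mm ≈ 62.55 m.
Near limit Dn = s·(H − f)/(H + s − 2f) = 5450 × (62550.0 − 50) / (62550.0 + 5450 − 2 × 50) = 5450 × 62500.0 / 67900.0 ≈ 5016.6 mm ≈ 5.02 m.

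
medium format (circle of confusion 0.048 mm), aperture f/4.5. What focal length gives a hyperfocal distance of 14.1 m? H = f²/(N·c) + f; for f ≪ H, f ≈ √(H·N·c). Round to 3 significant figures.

55.1 mm

From H = f²/(N·c) + f, with f ≪ H: f ≈ √(H·N·c) = √(14100 × 4.5 × 0.048) = √3045.6 ≈ 55.19 mm.
Exact: f² + N·c·f − N·c·H = 0 ⇒ f = (−N·c + √((N·c)² + 4·N·c·H))/2 = (−0.216 + √12182)/2 ≈ 55.079 mm ≈ 55.1 mm.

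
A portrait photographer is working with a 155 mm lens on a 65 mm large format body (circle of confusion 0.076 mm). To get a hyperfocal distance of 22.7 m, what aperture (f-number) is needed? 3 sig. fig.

Rearrange H = f²/(N·c) + f for N: N = f² / ((H − f)·c).
N = 155² / ((22700 − 155) × 0.076) = 24025 / 1713 ≈ 14.

f/14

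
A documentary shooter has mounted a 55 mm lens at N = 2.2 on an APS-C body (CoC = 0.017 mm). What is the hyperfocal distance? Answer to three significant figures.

Hyperfocal distance H = f²/(N·c) + f = 55²/(2.2 × 0.017) + 55 = 3025/0.0374 + 55 ≈ 80937.4 mm ≈ 80.9 m.

80.9 m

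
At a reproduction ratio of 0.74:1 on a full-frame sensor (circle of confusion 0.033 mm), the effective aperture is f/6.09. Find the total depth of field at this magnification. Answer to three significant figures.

0.734 mm

At magnification m, DoF ≈ 2·N_eff·c/m² = 2 × 6.09 × 0.033 / 0.74² = 0.4019 / 0.5476 ≈ 0.734 mm.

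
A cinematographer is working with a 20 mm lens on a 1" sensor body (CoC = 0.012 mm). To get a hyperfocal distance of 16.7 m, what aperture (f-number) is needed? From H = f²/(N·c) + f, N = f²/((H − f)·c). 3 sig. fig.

Rearrange H = f²/(N·c) + f for N: N = f² / ((H − f)·c).
N = 20² / ((16700 − 20) × 0.012) = 400 / 200.2 ≈ 2.00.

f/2.00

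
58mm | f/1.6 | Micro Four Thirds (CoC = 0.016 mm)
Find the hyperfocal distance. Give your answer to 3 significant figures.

131 m

Hyperfocal distance H = f²/(N·c) + f = 58²/(1.6 × 0.016) + 58 = 3364/0.0256 + 58 ≈ 131464.2 mm ≈ 131 m.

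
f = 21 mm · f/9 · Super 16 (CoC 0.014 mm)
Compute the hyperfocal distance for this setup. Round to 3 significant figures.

3.52 m

Hyperfocal distance H = f²/(N·c) + f = 21²/(9 × 0.014) + 21 = 441/0.126 + 21 ≈ 3521.0 mm ≈ 3.52 m.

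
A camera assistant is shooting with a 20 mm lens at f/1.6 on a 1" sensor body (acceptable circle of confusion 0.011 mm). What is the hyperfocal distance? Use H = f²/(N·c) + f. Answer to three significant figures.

22.7 m

Hyperfocal distance H = f²/(N·c) + f = 20²/(1.6 × 0.011) + 20 = 400/0.0176 + 20 ≈ 22747.3 mm ≈ 22.7 m.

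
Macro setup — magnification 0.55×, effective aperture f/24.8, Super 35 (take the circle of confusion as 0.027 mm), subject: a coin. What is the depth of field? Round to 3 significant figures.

At magnification m, DoF ≈ 2·N_eff·c/m² = 2 × 24.8 × 0.027 / 0.55² = 1.339 / 0.3025 ≈ 4.43 mm.

4.43 mm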